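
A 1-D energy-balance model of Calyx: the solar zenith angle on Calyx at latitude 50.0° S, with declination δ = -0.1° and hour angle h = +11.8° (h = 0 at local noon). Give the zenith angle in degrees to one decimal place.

cos θ_z = sin φ sin δ + cos φ cos δ cos h = 0.001337 + 0.629203 = 0.630540.
θ_z = arccos(0.630540) = 50.9°.

θ_z = 50.9°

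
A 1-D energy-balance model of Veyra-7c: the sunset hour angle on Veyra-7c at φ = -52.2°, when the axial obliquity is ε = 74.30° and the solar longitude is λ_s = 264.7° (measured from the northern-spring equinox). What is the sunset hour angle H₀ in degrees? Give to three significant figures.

H₀ = 180°

Solar declination: sin δ = sin ε · sin λ_s = sin 74.30° × sin 264.7° = -0.95858, so δ = -73.451°.
Sunrise equation: cos H₀ = −tan φ · tan δ = -4.3386 ≤ −1, so the host star never sets (polar day) and H₀ = π.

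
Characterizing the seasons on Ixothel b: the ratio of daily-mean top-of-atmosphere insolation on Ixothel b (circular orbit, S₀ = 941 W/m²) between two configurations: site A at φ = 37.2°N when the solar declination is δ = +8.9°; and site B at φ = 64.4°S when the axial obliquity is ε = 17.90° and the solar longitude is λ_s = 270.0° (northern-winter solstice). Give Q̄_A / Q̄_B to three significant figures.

Q̄_A / Q̄_B ≈ 0.995

— Configuration A (φ=+37.2°):
cos H₀ = −tan(+37.2°) tan(+8.900°) = -0.1189, H₀ = 1.6899 rad.
Bracket: H₀ sin φ sin δ + cos φ cos δ sin H₀ = 1.6899×0.60460×0.15471 + 0.79653×0.98796×0.99291 = 0.158069 + 0.781360 = 0.939429.
Q̄ = (S₀/π) × [bracket] = (941/π) × 0.939429 = 281.39 W/m².
— Configuration B (φ=-64.4°):
Solar declination: sin δ = sin ε · sin λ_s = sin 17.90° × sin 270.0° = -0.30736, so δ = -17.900°.
cos H₀ = −tan(-64.4°) tan(-17.900°) = -0.6741, H₀ = 2.3106 rad.
Bracket: H₀ sin φ sin δ + cos φ cos δ sin H₀ = 2.3106×-0.90183×-0.30736 + 0.43209×0.95159×0.73861 = 0.640467 + 0.303696 = 0.944163.
Q̄ = (S₀/π) × [bracket] = (941/π) × 0.944163 = 282.80 W/m².
Ratio Q̄_A / Q̄_B = 281.39 / 282.80 = 0.9950.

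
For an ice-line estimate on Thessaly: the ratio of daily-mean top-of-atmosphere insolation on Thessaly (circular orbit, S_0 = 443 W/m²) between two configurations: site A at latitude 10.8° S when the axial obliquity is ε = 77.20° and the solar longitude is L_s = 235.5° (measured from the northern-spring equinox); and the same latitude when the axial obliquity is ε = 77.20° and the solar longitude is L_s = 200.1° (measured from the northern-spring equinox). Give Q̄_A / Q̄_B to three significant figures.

— Configuration A (ϕ=-10.8°):
Solar declination: sin δ = sin ε · sin L_s = sin 77.20° × sin 235.5° = -0.80365, so δ = -53.480°.
cos h₀ = −tan(-10.8°) tan(-53.480°) = -0.2576, h₀ = 1.8313 rad.
Bracket: h₀ sin ϕ sin δ + cos ϕ cos δ sin h₀ = 1.8313×-0.18738×-0.80365 + 0.98229×0.59511×0.96625 = 0.275772 + 0.564841 = 0.840613.
Q̄ = (S_0/π) × [bracket] = (443/π) × 0.840613 = 118.54 W/m².
— Configuration B (ϕ=-10.8°):
Solar declination: sin δ = sin ε · sin L_s = sin 77.20° × sin 200.1° = -0.33512, so δ = -19.580°.
cos h₀ = −tan(-10.8°) tan(-19.580°) = -0.0679, h₀ = 1.6387 rad.
Bracket: h₀ sin ϕ sin δ + cos ϕ cos δ sin h₀ = 1.6387×-0.18738×-0.33512 + 0.98229×0.94218×0.99770 = 0.102902 + 0.923365 = 1.026267.
Q̄ = (S_0/π) × [bracket] = (443/π) × 1.026267 = 144.72 W/m².
Ratio Q̄_A / Q̄_B = 118.54 / 144.72 = 0.8191.

Q̄_A / Q̄_B ≈ 0.819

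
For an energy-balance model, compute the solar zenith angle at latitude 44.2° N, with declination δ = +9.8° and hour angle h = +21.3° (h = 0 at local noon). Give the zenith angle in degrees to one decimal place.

θ_z = 39.0°

cos θ_z = sin φ sin δ + cos φ cos δ cos h = 0.118664 + 0.658193 = 0.776857.
θ_z = arccos(0.776857) = 39.0°.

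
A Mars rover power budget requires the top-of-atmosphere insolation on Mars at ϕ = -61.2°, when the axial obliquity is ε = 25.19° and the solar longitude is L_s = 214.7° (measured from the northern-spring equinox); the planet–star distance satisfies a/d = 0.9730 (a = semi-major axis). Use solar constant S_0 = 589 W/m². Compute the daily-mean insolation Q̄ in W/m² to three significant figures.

Q̄ ≈ 151 W/m²

Solar declination: sin δ = sin ε · sin L_s = sin 25.19° × sin 214.7° = -0.24230, so δ = -14.022°.
cos h₀ = −tan(-61.2°) tan(-14.022°) = -0.4543, h₀ = 2.0424 rad.
Bracket: h₀ sin ϕ sin δ + cos ϕ cos δ sin h₀ = 2.0424×-0.87631×-0.24230 + 0.48175×0.97020×0.89086 = 0.433663 + 0.416382 = 0.850045.
Inverse-square distance factor (a/d)² = 0.9730² = 0.946729.
Q̄ = (S_0/π) × 0.946729 × [bracket] = (589/π) × 0.946729 × 0.850045 = 150.9 W/m².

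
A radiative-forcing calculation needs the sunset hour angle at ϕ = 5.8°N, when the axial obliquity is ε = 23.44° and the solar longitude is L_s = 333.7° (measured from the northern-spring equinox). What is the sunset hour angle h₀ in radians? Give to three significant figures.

Solar declination: sin δ = sin ε · sin L_s = sin 23.44° × sin 333.7° = -0.17625, so δ = -10.151°.
cos h₀ = −tan ϕ · tan δ = −tan(+5.8°) × tan(-10.151°) = 0.0182, so h₀ = 1.5526 rad = 88.96°.

h₀ = 1.55 rad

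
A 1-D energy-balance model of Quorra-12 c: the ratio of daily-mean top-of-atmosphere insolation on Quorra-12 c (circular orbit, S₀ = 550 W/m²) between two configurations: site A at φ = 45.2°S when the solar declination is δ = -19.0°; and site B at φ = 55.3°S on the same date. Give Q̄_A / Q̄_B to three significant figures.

Q̄_A / Q̄_B ≈ 1.04

— Configuration A (φ=-45.2°):
cos H₀ = −tan(-45.2°) tan(-19.000°) = -0.3467, H₀ = 1.9249 rad.
Bracket: H₀ sin φ sin δ + cos φ cos δ sin H₀ = 1.9249×-0.70957×-0.32557 + 0.70463×0.94552×0.93796 = 0.444680 + 0.624908 = 1.069588.
Q̄ = (S₀/π) × [bracket] = (550/π) × 1.069588 = 187.25 W/m².
— Configuration B (φ=-55.3°):
cos H₀ = −tan(-55.3°) tan(-19.000°) = -0.4973, H₀ = 2.0912 rad.
Bracket: H₀ sin φ sin δ + cos φ cos δ sin H₀ = 2.0912×-0.82214×-0.32557 + 0.56928×0.94552×0.86759 = 0.559739 + 0.466994 = 1.026733.
Q̄ = (S₀/π) × [bracket] = (550/π) × 1.026733 = 179.75 W/m².
Ratio Q̄_A / Q̄_B = 187.25 / 179.75 = 1.042.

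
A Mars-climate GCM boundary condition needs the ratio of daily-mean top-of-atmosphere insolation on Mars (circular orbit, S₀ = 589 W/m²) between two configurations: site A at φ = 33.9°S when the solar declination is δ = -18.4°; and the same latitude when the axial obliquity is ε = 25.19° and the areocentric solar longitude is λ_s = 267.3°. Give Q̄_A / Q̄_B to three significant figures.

Q̄_A / Q̄_B ≈ 0.933

— Configuration A (φ=-33.9°):
cos H₀ = −tan(-33.9°) tan(-18.400°) = -0.2235, H₀ = 1.7962 rad.
Bracket: H₀ sin φ sin δ + cos φ cos δ sin H₀ = 1.7962×-0.55775×-0.31565 + 0.83001×0.94888×0.97470 = 0.316228 + 0.767654 = 1.083882.
Q̄ = (S₀/π) × [bracket] = (589/π) × 1.083882 = 203.21 W/m².
— Configuration B (φ=-33.9°):
sin δ = sin 25.19° × sin 267.3° = -0.42515, so δ = -25.160°.
cos H₀ = −tan(-33.9°) tan(-25.160°) = -0.3156, H₀ = 1.8919 rad.
Bracket: H₀ sin φ sin δ + cos φ cos δ sin H₀ = 1.8919×-0.55775×-0.42515 + 0.83001×0.90512×0.94888 = 0.448621 + 0.712854 = 1.161475.
Q̄ = (S₀/π) × [bracket] = (589/π) × 1.161475 = 217.76 W/m².
Ratio Q̄_A / Q̄_B = 203.21 / 217.76 = 0.9332.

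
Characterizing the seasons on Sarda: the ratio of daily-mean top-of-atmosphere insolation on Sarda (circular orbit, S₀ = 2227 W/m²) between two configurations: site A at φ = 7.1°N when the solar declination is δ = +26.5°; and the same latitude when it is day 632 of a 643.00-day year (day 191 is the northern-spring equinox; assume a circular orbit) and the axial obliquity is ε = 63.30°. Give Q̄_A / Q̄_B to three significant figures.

— Configuration A (φ=+7.1°):
cos H₀ = −tan(+7.1°) tan(+26.500°) = -0.0621, H₀ = 1.6329 rad.
Bracket: H₀ sin φ sin δ + cos φ cos δ sin H₀ = 1.6329×0.12360×0.44620 + 0.99233×0.89493×0.99807 = 0.090055 + 0.886352 = 0.976407.
Q̄ = (S₀/π) × [bracket] = (2227/π) × 0.976407 = 692.15 W/m².
— Configuration B (φ=+7.1°):
Solar longitude: λ_s = 360° × (632 − 191)/643.00 = 246.905°.
sin δ = sin 63.30° × sin 246.905° = -0.82177, so δ = -55.263°.
cos H₀ = −tan(+7.1°) tan(-55.263°) = 0.1796, H₀ = 1.3902 rad.
Bracket: H₀ sin φ sin δ + cos φ cos δ sin H₀ = 1.3902×0.12360×-0.82177 + 0.99233×0.56981×0.98373 = -0.141204 + 0.556240 = 0.415036.
Q̄ = (S₀/π) × [bracket] = (2227/π) × 0.415036 = 294.21 W/m².
Ratio Q̄_A / Q̄_B = 692.15 / 294.21 = 2.353.

Q̄_A / Q̄_B ≈ 2.35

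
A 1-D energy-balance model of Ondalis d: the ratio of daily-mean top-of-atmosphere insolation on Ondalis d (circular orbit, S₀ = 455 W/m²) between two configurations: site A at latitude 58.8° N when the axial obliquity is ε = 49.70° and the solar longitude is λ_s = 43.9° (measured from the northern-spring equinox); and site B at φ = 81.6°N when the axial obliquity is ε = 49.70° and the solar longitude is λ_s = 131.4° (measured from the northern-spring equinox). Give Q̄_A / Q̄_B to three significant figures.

Q̄_A / Q̄_B ≈ 0.799

— Configuration A (φ=+58.8°):
Solar declination: sin δ = sin ε · sin λ_s = sin 49.70° × sin 43.9° = 0.52884, so δ = +31.927°.
cos H₀ = −tan(+58.8°) tan(+31.927°) = -1.0289 ≤ −1 ⇒ polar day, H₀ = π.
Bracket: H₀ sin φ sin δ + cos φ cos δ sin H₀ = 3.1416×0.85536×0.52884 + 0.51803×0.84872×0.00000 = 1.421098 + 0.000000 = 1.421098.
Q̄ = (S₀/π) × [bracket] = (455/π) × 1.421098 = 205.82 W/m².
— Configuration B (φ=+81.6°):
Solar declination: sin δ = sin ε · sin λ_s = sin 49.70° × sin 131.4° = 0.57209, so δ = +34.896°.
cos H₀ = −tan(+81.6°) tan(+34.896°) = -4.7235 ≤ −1 ⇒ polar day, H₀ = π.
Bracket: H₀ sin φ sin δ + cos φ cos δ sin H₀ = 3.1416×0.98927×0.57209 + 0.14608×0.82019×0.00000 = 1.777993 + 0.000000 = 1.777993.
Q̄ = (S₀/π) × [bracket] = (455/π) × 1.777993 = 257.51 W/m².
Ratio Q̄_A / Q̄_B = 205.82 / 257.51 = 0.7993.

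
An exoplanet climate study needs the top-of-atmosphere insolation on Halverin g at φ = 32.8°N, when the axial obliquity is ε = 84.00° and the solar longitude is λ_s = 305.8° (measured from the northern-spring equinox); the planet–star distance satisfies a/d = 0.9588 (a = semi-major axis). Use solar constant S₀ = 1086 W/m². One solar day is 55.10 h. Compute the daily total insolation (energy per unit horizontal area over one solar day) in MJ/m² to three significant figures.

Solar declination: sin δ = sin ε · sin λ_s = sin 84.00° × sin 305.8° = -0.80662, so δ = -53.767°.
cos H₀ = −tan(+32.8°) tan(-53.767°) = 0.8795, H₀ = 0.4960 rad.
Bracket: H₀ sin φ sin δ + cos φ cos δ sin H₀ = 0.4960×0.54171×-0.80662 + 0.84057×0.59107×0.47594 = -0.216729 + 0.236464 = 0.019735.
Inverse-square distance factor (a/d)² = 0.9588² = 0.919297.
Q̄ = (S₀/π) × 0.919297 × [bracket] = (1086/π) × 0.919297 × 0.019735 = 6.2715 W/m².
Daily total = Q̄ × 55.10 h × 3600 s/h = 6.2715 × 55.10 × 3600 / 10⁶ = 1.244 MJ/m².

1.24 MJ/m²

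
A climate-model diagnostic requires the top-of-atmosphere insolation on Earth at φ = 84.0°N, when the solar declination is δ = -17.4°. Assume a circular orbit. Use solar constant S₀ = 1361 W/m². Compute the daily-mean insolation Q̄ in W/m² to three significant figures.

Q̄ ≈ 0.00 W/m²

cos H₀ = −tan(+84.0°) tan(-17.400°) = 2.9816 ≥ 1 ⇒ polar night, H₀ = 0 and Q̄ = 0.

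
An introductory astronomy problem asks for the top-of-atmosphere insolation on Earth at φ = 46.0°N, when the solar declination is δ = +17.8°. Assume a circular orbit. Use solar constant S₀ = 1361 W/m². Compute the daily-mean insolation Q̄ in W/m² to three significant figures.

cos H₀ = −tan(+46.0°) tan(+17.800°) = -0.3325, H₀ = 1.9097 rad.
Bracket: H₀ sin φ sin δ + cos φ cos δ sin H₀ = 1.9097×0.71934×0.30570 + 0.69466×0.95213×0.94311 = 0.419947 + 0.623779 = 1.043726.
Q̄ = (S₀/π) × [bracket] = (1361/π) × 1.043726 = 452.2 W/m².

Q̄ ≈ 452 W/m²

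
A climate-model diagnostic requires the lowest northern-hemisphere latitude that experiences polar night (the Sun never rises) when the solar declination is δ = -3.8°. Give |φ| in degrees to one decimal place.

Polar night requires cos H₀ = −tan φ tan δ ≥ 1, i.e. tan φ tan δ ≤ −1.
The boundary is |tan φ| · |tan δ| = 1, so |φ| = 90° − |δ| = 90° − 3.8° = 86.2° in the northern hemisphere.

|φ| = 86.2°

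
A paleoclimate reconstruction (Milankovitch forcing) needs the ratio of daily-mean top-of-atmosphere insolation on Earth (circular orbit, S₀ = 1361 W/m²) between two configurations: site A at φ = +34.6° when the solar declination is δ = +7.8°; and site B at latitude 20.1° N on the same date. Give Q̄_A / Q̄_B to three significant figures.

Q̄_A / Q̄_B ≈ 0.936

— Configuration A (φ=+34.6°):
cos H₀ = −tan(+34.6°) tan(+7.800°) = -0.0945, H₀ = 1.6654 rad.
Bracket: H₀ sin φ sin δ + cos φ cos δ sin H₀ = 1.6654×0.56784×0.13572 + 0.82314×0.99075×0.99553 = 0.128348 + 0.811881 = 0.940229.
Q̄ = (S₀/π) × [bracket] = (1361/π) × 0.940229 = 407.33 W/m².
— Configuration B (φ=+20.1°):
cos H₀ = −tan(+20.1°) tan(+7.800°) = -0.0501, H₀ = 1.6209 rad.
Bracket: H₀ sin φ sin δ + cos φ cos δ sin H₀ = 1.6209×0.34366×0.13572 + 0.93909×0.99075×0.99874 = 0.075601 + 0.929231 = 1.004832.
Q̄ = (S₀/π) × [bracket] = (1361/π) × 1.004832 = 435.31 W/m².
Ratio Q̄_A / Q̄_B = 407.33 / 435.31 = 0.9357.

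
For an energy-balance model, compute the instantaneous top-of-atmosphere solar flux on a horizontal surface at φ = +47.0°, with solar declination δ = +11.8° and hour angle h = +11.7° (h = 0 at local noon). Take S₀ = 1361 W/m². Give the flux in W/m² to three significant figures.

cos θ_z = sin φ sin δ + cos φ cos δ cos h = 0.149559 + 0.653715 = 0.803274.
Flux = S₀ · cos θ_z = 1361 × 0.803274 = 1093 W/m².

1.09e+03 W/m²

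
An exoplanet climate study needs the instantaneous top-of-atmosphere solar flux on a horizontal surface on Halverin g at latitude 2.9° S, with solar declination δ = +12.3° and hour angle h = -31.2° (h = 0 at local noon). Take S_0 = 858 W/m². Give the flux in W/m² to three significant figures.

cos θ_z = sin ϕ sin δ + cos ϕ cos δ cos h = -0.010778 + 0.834660 = 0.823882.
Flux = S_0 · cos θ_z = 858 × 0.823882 = 706.9 W/m².

707 W/m²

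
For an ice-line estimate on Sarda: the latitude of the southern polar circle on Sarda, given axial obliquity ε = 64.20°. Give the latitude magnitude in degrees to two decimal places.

25.80°

The polar circle is the lowest latitude that experiences at least one full rotation of continuous darkness at the northern-summer solstice; it lies at |φ| = 90° − ε = 90° − 64.20° = 25.80°.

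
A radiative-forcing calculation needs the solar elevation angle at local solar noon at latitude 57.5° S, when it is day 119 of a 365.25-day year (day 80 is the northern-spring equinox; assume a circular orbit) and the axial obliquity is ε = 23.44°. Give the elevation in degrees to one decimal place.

18.2°

Solar longitude: L_s = 360° × (119 − 80)/365.25 = 38.439°.
sin δ = sin 23.44° × sin 38.439° = 0.24730, so δ = +14.318°.
At local noon the hour angle is zero, so the zenith angle equals |ϕ − δ| = |-57.5° − (+14.318°)| = 71.818°.
Elevation = 90° − 71.818° = 18.2°.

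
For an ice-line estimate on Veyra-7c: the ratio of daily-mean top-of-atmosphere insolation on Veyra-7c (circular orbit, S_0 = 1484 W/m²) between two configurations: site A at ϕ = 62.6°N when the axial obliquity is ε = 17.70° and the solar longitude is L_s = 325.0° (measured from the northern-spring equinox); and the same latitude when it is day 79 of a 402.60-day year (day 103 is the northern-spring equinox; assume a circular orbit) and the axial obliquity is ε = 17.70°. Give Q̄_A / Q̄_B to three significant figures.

— Configuration A (ϕ=+62.6°):
Solar declination: sin δ = sin ε · sin L_s = sin 17.70° × sin 325.0° = -0.17439, so δ = -10.043°.
cos h₀ = −tan(+62.6°) tan(-10.043°) = 0.3417, h₀ = 1.2221 rad.
Bracket: h₀ sin ϕ sin δ + cos ϕ cos δ sin h₀ = 1.2221×0.88782×-0.17439 + 0.46020×0.98468×0.93982 = -0.189214 + 0.425879 = 0.236665.
Q̄ = (S_0/π) × [bracket] = (1484/π) × 0.236665 = 111.79 W/m².
— Configuration B (ϕ=+62.6°):
Solar longitude: L_s = 360° × (79 − 103)/402.60 = -21.461°, i.e. -21.461° + 360° = 338.539°.
sin δ = sin 17.70° × sin 338.539° = -0.11123, so δ = -6.386°.
cos h₀ = −tan(+62.6°) tan(-6.386°) = 0.2159, h₀ = 1.3532 rad.
Bracket: h₀ sin ϕ sin δ + cos ϕ cos δ sin h₀ = 1.3532×0.88782×-0.11123 + 0.46020×0.99379×0.97641 = -0.133632 + 0.446553 = 0.312921.
Q̄ = (S_0/π) × [bracket] = (1484/π) × 0.312921 = 147.82 W/m².
Ratio Q̄_A / Q̄_B = 111.79 / 147.82 = 0.7563.

Q̄_A / Q̄_B ≈ 0.756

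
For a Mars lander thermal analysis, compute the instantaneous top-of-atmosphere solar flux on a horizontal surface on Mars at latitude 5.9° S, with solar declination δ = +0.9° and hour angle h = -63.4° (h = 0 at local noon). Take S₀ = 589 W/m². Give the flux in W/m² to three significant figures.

261 W/m²

cos θ_z = sin φ sin δ + cos φ cos δ cos h = -0.001615 + 0.445332 = 0.443717.
Flux = S₀ · cos θ_z = 589 × 0.443717 = 261.3 W/m².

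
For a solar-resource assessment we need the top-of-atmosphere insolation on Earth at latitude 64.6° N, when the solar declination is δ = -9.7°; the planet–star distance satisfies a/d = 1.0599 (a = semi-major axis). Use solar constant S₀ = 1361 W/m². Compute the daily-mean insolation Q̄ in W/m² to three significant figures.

cos H₀ = −tan(+64.6°) tan(-9.700°) = 0.3600, H₀ = 1.2025 rad.
Bracket: H₀ sin φ sin δ + cos φ cos δ sin H₀ = 1.2025×0.90334×-0.16849 + 0.42894×0.98570×0.93296 = -0.183025 + 0.394461 = 0.211436.
Inverse-square distance factor (a/d)² = 1.0599² = 1.123388.
Q̄ = (S₀/π) × 1.123388 × [bracket] = (1361/π) × 1.123388 × 0.211436 = 102.9 W/m².

Q̄ ≈ 103 W/m²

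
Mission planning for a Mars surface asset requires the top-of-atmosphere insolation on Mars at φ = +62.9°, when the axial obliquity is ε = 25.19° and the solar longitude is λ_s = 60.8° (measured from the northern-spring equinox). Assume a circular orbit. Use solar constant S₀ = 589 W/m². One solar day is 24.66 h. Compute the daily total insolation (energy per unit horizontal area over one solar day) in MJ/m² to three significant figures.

Solar declination: sin δ = sin ε · sin λ_s = sin 25.19° × sin 60.8° = 0.37153, so δ = +21.810°.
cos H₀ = −tan(+62.9°) tan(+21.810°) = -0.7820, H₀ = 2.4687 rad.
Bracket: H₀ sin φ sin δ + cos φ cos δ sin H₀ = 2.4687×0.89021×0.37153 + 0.45554×0.92842×0.62325 = 0.816497 + 0.263593 = 1.080090.
Q̄ = (S₀/π) × [bracket] = (589/π) × 1.080090 = 202.50 W/m².
Daily total = Q̄ × 24.66 h × 3600 s/h = 202.50 × 24.66 × 3600 / 10⁶ = 17.98 MJ/m².

18.0 MJ/m²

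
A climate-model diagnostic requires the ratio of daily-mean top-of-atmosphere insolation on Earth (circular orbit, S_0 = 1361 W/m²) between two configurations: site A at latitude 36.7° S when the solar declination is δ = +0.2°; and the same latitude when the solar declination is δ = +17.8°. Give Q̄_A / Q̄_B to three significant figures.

Q̄_A / Q̄_B ≈ 1.60

— Configuration A (ϕ=-36.7°):
cos h₀ = −tan(-36.7°) tan(+0.200°) = 0.0026, h₀ = 1.5682 rad.
Bracket: h₀ sin ϕ sin δ + cos ϕ cos δ sin h₀ = 1.5682×-0.59763×0.00349 + 0.80178×0.99999×1.00000 = -0.003271 + 0.801772 = 0.798501.
Q̄ = (S_0/π) × [bracket] = (1361/π) × 0.798501 = 345.93 W/m².
— Configuration B (ϕ=-36.7°):
cos h₀ = −tan(-36.7°) tan(+17.800°) = 0.2393, h₀ = 1.3291 rad.
Bracket: h₀ sin ϕ sin δ + cos ϕ cos δ sin h₀ = 1.3291×-0.59763×0.30570 + 0.80178×0.95213×0.97094 = -0.242821 + 0.741214 = 0.498393.
Q̄ = (S_0/π) × [bracket] = (1361/π) × 0.498393 = 215.91 W/m².
Ratio Q̄_A / Q̄_B = 345.93 / 215.91 = 1.602.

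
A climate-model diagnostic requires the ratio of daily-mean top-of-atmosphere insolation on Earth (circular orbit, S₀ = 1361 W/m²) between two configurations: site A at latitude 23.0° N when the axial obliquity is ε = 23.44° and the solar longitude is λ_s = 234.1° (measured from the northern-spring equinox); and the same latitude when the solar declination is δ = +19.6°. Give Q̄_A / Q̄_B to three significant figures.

— Configuration A (φ=+23.0°):
Solar declination: sin δ = sin ε · sin λ_s = sin 23.44° × sin 234.1° = -0.32223, so δ = -18.798°.
cos H₀ = −tan(+23.0°) tan(-18.798°) = 0.1445, H₀ = 1.4258 rad.
Bracket: H₀ sin φ sin δ + cos φ cos δ sin H₀ = 1.4258×0.39073×-0.32223 + 0.92050×0.94666×0.98951 = -0.179515 + 0.862260 = 0.682745.
Q̄ = (S₀/π) × [bracket] = (1361/π) × 0.682745 = 295.78 W/m².
— Configuration B (φ=+23.0°):
cos H₀ = −tan(+23.0°) tan(+19.600°) = -0.1511, H₀ = 1.7225 rad.
Bracket: H₀ sin φ sin δ + cos φ cos δ sin H₀ = 1.7225×0.39073×0.33545 + 0.92050×0.94206×0.98851 = 0.225769 + 0.857202 = 1.082971.
Q̄ = (S₀/π) × [bracket] = (1361/π) × 1.082971 = 469.16 W/m².
Ratio Q̄_A / Q̄_B = 295.78 / 469.16 = 0.6304.

Q̄_A / Q̄_B ≈ 0.630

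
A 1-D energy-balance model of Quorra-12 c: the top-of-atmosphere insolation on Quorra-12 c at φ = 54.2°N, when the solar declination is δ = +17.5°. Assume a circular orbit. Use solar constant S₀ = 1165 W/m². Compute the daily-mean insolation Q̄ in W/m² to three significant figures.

Q̄ ≈ 369 W/m²

cos H₀ = −tan(+54.2°) tan(+17.500°) = -0.4372, H₀ = 2.0232 rad.
Bracket: H₀ sin φ sin δ + cos φ cos δ sin H₀ = 2.0232×0.81106×0.30071 + 0.58496×0.95372×0.89938 = 0.493446 + 0.501753 = 0.995199.
Q̄ = (S₀/π) × [bracket] = (1165/π) × 0.995199 = 369.1 W/m².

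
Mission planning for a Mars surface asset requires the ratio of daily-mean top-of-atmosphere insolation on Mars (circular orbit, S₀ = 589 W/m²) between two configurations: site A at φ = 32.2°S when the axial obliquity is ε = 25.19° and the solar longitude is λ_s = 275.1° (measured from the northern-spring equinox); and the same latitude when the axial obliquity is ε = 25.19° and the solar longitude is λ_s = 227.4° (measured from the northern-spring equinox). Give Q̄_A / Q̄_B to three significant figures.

Q̄_A / Q̄_B ≈ 1.07

— Configuration A (φ=-32.2°):
Solar declination: sin δ = sin ε · sin λ_s = sin 25.19° × sin 275.1° = -0.42394, so δ = -25.083°.
cos H₀ = −tan(-32.2°) tan(-25.083°) = -0.2948, H₀ = 1.8700 rad.
Bracket: H₀ sin φ sin δ + cos φ cos δ sin H₀ = 1.8700×-0.53288×-0.42394 + 0.84619×0.90569×0.95557 = 0.422450 + 0.732335 = 1.154785.
Q̄ = (S₀/π) × [bracket] = (589/π) × 1.154785 = 216.50 W/m².
— Configuration B (φ=-32.2°):
Solar declination: sin δ = sin ε · sin λ_s = sin 25.19° × sin 227.4° = -0.31330, so δ = -18.258°.
cos H₀ = −tan(-32.2°) tan(-18.258°) = -0.2078, H₀ = 1.7801 rad.
Bracket: H₀ sin φ sin δ + cos φ cos δ sin H₀ = 1.7801×-0.53288×-0.31330 + 0.84619×0.94965×0.97818 = 0.297190 + 0.786050 = 1.083240.
Q̄ = (S₀/π) × [bracket] = (589/π) × 1.083240 = 203.09 W/m².
Ratio Q̄_A / Q̄_B = 216.50 / 203.09 = 1.066.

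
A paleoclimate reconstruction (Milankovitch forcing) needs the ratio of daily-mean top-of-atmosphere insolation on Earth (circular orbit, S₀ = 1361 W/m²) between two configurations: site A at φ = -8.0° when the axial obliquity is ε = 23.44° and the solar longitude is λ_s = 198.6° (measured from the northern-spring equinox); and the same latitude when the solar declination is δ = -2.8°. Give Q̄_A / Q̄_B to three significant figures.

Q̄_A / Q̄_B ≈ 1.01

— Configuration A (φ=-8.0°):
Solar declination: sin δ = sin ε · sin λ_s = sin 23.44° × sin 198.6° = -0.12688, so δ = -7.289°.
cos H₀ = −tan(-8.0°) tan(-7.289°) = -0.0180, H₀ = 1.5888 rad.
Bracket: H₀ sin φ sin δ + cos φ cos δ sin H₀ = 1.5888×-0.13917×-0.12688 + 0.99027×0.99192×0.99984 = 0.028055 + 0.982111 = 1.010166.
Q̄ = (S₀/π) × [bracket] = (1361/π) × 1.010166 = 437.62 W/m².
— Configuration B (φ=-8.0°):
cos H₀ = −tan(-8.0°) tan(-2.800°) = -0.0069, H₀ = 1.5777 rad.
Bracket: H₀ sin φ sin δ + cos φ cos δ sin H₀ = 1.5777×-0.13917×-0.04885 + 0.99027×0.99881×0.99998 = 0.010726 + 0.989072 = 0.999798.
Q̄ = (S₀/π) × [bracket] = (1361/π) × 0.999798 = 433.13 W/m².
Ratio Q̄_A / Q̄_B = 437.62 / 433.13 = 1.010.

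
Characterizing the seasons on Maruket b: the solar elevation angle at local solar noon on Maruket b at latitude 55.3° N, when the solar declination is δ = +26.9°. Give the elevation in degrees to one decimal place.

61.6°

At local noon the hour angle is zero, so the zenith angle equals |ϕ − δ| = |+55.3° − (+26.900°)| = 28.400°.
Elevation = 90° − 28.400° = 61.6°.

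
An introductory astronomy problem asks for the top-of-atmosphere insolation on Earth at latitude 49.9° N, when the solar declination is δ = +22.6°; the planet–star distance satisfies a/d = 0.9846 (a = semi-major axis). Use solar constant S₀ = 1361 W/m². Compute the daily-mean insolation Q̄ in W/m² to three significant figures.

cos H₀ = −tan(+49.9°) tan(+22.600°) = -0.4943, H₀ = 2.0879 rad.
Bracket: H₀ sin φ sin δ + cos φ cos δ sin H₀ = 2.0879×0.76492×0.38430 + 0.64412×0.92321×0.86928 = 0.613756 + 0.516924 = 1.130680.
Inverse-square distance factor (a/d)² = 0.9846² = 0.969437.
Q̄ = (S₀/π) × 0.969437 × [bracket] = (1361/π) × 0.969437 × 1.130680 = 474.9 W/m².

Q̄ ≈ 475 W/m²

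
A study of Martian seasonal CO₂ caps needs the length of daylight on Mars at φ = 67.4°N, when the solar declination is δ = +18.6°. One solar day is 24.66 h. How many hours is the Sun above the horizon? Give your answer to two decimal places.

cos H₀ = −tan φ · tan δ = −tan(+67.4°) × tan(+18.600°) = -0.8085, so H₀ = 2.5124 rad = 143.95°.
Daylight = 2H₀/(2π) × 24.66 h = (2.5124/π) × 24.66 = 19.72 h.

19.72 h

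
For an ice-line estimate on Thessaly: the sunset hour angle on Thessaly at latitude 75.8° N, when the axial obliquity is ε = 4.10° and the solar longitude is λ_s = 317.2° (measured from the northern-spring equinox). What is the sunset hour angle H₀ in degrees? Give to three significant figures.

H₀ = 78.9°

Solar declination: sin δ = sin ε · sin λ_s = sin 4.10° × sin 317.2° = -0.04858, so δ = -2.784°.
cos H₀ = −tan φ · tan δ = −tan(+75.8°) × tan(-2.784°) = 0.1922, so H₀ = 1.3774 rad = 78.92°.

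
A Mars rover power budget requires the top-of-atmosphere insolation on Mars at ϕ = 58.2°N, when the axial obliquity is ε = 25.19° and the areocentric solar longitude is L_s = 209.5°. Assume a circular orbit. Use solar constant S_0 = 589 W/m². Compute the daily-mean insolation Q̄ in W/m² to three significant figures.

Q̄ ≈ 50.0 W/m²

sin δ = sin 25.19° × sin 209.5° = -0.20959, so δ = -12.098°.
cos h₀ = −tan(+58.2°) tan(-12.098°) = 0.3457, h₀ = 1.2178 rad.
Bracket: h₀ sin ϕ sin δ + cos ϕ cos δ sin h₀ = 1.2178×0.84989×-0.20959 + 0.52696×0.97779×0.93834 = -0.216925 + 0.483486 = 0.266561.
Q̄ = (S_0/π) × [bracket] = (589/π) × 0.266561 = 49.98 W/m².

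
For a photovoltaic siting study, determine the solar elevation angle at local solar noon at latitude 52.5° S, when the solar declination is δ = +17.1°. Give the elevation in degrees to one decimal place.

At local noon the hour angle is zero, so the zenith angle equals |ϕ − δ| = |-52.5° − (+17.100°)| = 69.600°.
Elevation = 90° − 69.600° = 20.4°.

20.4°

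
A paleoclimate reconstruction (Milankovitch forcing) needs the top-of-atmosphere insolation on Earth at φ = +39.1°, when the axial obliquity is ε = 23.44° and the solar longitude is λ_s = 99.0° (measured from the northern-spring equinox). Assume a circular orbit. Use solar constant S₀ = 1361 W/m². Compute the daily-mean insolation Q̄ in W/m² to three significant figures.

Solar declination: sin δ = sin ε · sin λ_s = sin 23.44° × sin 99.0° = 0.39289, so δ = +23.135°.
cos H₀ = −tan(+39.1°) tan(+23.135°) = -0.3472, H₀ = 1.9254 rad.
Bracket: H₀ sin φ sin δ + cos φ cos δ sin H₀ = 1.9254×0.63068×0.39289 + 0.77605×0.91959×0.93779 = 0.477091 + 0.669252 = 1.146343.
Q̄ = (S₀/π) × [bracket] = (1361/π) × 1.146343 = 496.6 W/m².

Q̄ ≈ 497 W/m²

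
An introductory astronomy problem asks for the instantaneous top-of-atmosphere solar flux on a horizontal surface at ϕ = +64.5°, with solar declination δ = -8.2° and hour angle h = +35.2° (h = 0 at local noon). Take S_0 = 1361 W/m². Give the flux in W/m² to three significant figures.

299 W/m²

cos θ_z = sin ϕ sin δ + cos ϕ cos δ cos h = -0.128735 + 0.348193 = 0.219458.
Flux = S_0 · cos θ_z = 1361 × 0.219458 = 298.7 W/m².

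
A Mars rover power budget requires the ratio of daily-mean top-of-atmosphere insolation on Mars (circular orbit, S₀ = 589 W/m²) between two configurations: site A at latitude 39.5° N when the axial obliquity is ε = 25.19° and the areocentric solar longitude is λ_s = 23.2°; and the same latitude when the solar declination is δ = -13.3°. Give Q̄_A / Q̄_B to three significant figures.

— Configuration A (φ=+39.5°):
sin δ = sin 25.19° × sin 23.2° = 0.16767, so δ = +9.652°.
cos H₀ = −tan(+39.5°) tan(+9.652°) = -0.1402, H₀ = 1.7115 rad.
Bracket: H₀ sin φ sin δ + cos φ cos δ sin H₀ = 1.7115×0.63608×0.16767 + 0.77162×0.98584×0.99012 = 0.182534 + 0.753178 = 0.935712.
Q̄ = (S₀/π) × [bracket] = (589/π) × 0.935712 = 175.43 W/m².
— Configuration B (φ=+39.5°):
cos H₀ = −tan(+39.5°) tan(-13.300°) = 0.1949, H₀ = 1.3747 rad.
Bracket: H₀ sin φ sin δ + cos φ cos δ sin H₀ = 1.3747×0.63608×-0.23005 + 0.77162×0.97318×0.98083 = -0.201160 + 0.736530 = 0.535370.
Q̄ = (S₀/π) × [bracket] = (589/π) × 0.535370 = 100.37 W/m².
Ratio Q̄_A / Q̄_B = 175.43 / 100.37 = 1.748.

Q̄_A / Q̄_B ≈ 1.75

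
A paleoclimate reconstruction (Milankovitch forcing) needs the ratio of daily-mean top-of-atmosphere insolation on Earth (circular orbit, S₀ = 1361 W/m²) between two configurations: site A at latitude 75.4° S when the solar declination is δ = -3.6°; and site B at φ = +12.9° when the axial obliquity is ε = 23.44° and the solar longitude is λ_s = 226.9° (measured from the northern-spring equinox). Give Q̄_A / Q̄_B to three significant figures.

— Configuration A (φ=-75.4°):
cos H₀ = −tan(-75.4°) tan(-3.600°) = -0.2415, H₀ = 1.8147 rad.
Bracket: H₀ sin φ sin δ + cos φ cos δ sin H₀ = 1.8147×-0.96771×-0.06279 + 0.25207×0.99803×0.97039 = 0.110266 + 0.244124 = 0.354390.
Q̄ = (S₀/π) × [bracket] = (1361/π) × 0.354390 = 153.53 W/m².
— Configuration B (φ=+12.9°):
Solar declination: sin δ = sin ε · sin λ_s = sin 23.44° × sin 226.9° = -0.29045, so δ = -16.885°.
cos H₀ = −tan(+12.9°) tan(-16.885°) = 0.0695, H₀ = 1.5012 rad.
Bracket: H₀ sin φ sin δ + cos φ cos δ sin H₀ = 1.5012×0.22325×-0.29045 + 0.97476×0.95689×0.99758 = -0.097342 + 0.930481 = 0.833139.
Q̄ = (S₀/π) × [bracket] = (1361/π) × 0.833139 = 360.93 W/m².
Ratio Q̄_A / Q̄_B = 153.53 / 360.93 = 0.4254.

Q̄_A / Q̄_B ≈ 0.425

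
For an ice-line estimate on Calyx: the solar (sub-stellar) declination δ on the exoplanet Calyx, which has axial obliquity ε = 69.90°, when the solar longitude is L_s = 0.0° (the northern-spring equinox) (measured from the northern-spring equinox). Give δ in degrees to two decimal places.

δ = +0.00°

sin δ = sin ε · sin L_s = sin 69.90° × sin 0.0° = 0.000000.
δ = arcsin(0.000000) = +0.00°.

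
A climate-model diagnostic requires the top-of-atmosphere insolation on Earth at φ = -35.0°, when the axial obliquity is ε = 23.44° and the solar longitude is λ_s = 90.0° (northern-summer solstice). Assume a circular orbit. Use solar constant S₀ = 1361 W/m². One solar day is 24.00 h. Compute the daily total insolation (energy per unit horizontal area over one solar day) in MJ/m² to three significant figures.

16.0 MJ/m²

Solar declination: sin δ = sin ε · sin λ_s = sin 23.44° × sin 90.0° = 0.39779, so δ = +23.440°.
cos H₀ = −tan(-35.0°) tan(+23.440°) = 0.3036, H₀ = 1.2623 rad.
Bracket: H₀ sin φ sin δ + cos φ cos δ sin H₀ = 1.2623×-0.57358×0.39779 + 0.81915×0.91748×0.95280 = -0.288012 + 0.716080 = 0.428068.
Q̄ = (S₀/π) × [bracket] = (1361/π) × 0.428068 = 185.45 W/m².
Daily total = Q̄ × 24.00 h × 3600 s/h = 185.45 × 24.00 × 3600 / 10⁶ = 16.02 MJ/m².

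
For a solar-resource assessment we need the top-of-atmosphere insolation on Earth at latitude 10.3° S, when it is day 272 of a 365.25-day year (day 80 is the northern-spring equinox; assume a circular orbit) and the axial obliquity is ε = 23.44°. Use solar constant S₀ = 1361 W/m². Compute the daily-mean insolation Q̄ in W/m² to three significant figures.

Solar longitude: λ_s = 360° × (272 − 80)/365.25 = 189.240°.
sin δ = sin 23.44° × sin 189.240° = -0.06387, so δ = -3.662°.
cos H₀ = −tan(-10.3°) tan(-3.662°) = -0.0116, H₀ = 1.5824 rad.
Bracket: H₀ sin φ sin δ + cos φ cos δ sin H₀ = 1.5824×-0.17880×-0.06387 + 0.98389×0.99796×0.99993 = 0.018071 + 0.981814 = 0.999885.
Q̄ = (S₀/π) × [bracket] = (1361/π) × 0.999885 = 433.2 W/m².

Q̄ ≈ 433 W/m²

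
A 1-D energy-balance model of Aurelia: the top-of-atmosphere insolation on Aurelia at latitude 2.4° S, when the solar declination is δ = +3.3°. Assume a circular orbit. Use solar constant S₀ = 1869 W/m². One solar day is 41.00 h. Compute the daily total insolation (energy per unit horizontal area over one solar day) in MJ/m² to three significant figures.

87.3 MJ/m²

cos H₀ = −tan(-2.4°) tan(+3.300°) = 0.0024, H₀ = 1.5684 rad.
Bracket: H₀ sin φ sin δ + cos φ cos δ sin H₀ = 1.5684×-0.04188×0.05756 + 0.99912×0.99834×1.00000 = -0.003781 + 0.997461 = 0.993680.
Q̄ = (S₀/π) × [bracket] = (1869/π) × 0.993680 = 591.16 W/m².
Daily total = Q̄ × 41.00 h × 3600 s/h = 591.16 × 41.00 × 3600 / 10⁶ = 87.26 MJ/m².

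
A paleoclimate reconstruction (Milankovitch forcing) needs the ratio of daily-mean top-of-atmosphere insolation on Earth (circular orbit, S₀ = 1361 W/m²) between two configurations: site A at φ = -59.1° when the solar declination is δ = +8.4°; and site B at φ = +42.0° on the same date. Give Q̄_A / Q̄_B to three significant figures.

— Configuration A (φ=-59.1°):
cos H₀ = −tan(-59.1°) tan(+8.400°) = 0.2467, H₀ = 1.3215 rad.
Bracket: H₀ sin φ sin δ + cos φ cos δ sin H₀ = 1.3215×-0.85806×0.14608 + 0.51354×0.98927×0.96908 = -0.165644 + 0.492321 = 0.326677.
Q̄ = (S₀/π) × [bracket] = (1361/π) × 0.326677 = 141.52 W/m².
— Configuration B (φ=+42.0°):
cos H₀ = −tan(+42.0°) tan(+8.400°) = -0.1330, H₀ = 1.7042 rad.
Bracket: H₀ sin φ sin δ + cos φ cos δ sin H₀ = 1.7042×0.66913×0.14608 + 0.74314×0.98927×0.99112 = 0.166580 + 0.728638 = 0.895218.
Q̄ = (S₀/π) × [bracket] = (1361/π) × 0.895218 = 387.83 W/m².
Ratio Q̄_A / Q̄_B = 141.52 / 387.83 = 0.3649.

Q̄_A / Q̄_B ≈ 0.365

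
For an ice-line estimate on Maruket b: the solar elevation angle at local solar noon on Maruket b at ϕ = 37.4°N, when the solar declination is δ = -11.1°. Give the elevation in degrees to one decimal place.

At local noon the hour angle is zero, so the zenith angle equals |ϕ − δ| = |+37.4° − (-11.100°)| = 48.500°.
Elevation = 90° − 48.500° = 41.5°.

41.5°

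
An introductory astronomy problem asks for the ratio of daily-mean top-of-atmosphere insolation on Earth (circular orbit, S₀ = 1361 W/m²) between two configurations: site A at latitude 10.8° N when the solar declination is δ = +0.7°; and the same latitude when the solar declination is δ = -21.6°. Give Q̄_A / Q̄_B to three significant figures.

— Configuration A (φ=+10.8°):
cos H₀ = −tan(+10.8°) tan(+0.700°) = -0.0023, H₀ = 1.5731 rad.
Bracket: H₀ sin φ sin δ + cos φ cos δ sin H₀ = 1.5731×0.18738×0.01222 + 0.98229×0.99993×1.00000 = 0.003602 + 0.982221 = 0.985823.
Q̄ = (S₀/π) × [bracket] = (1361/π) × 0.985823 = 427.08 W/m².
— Configuration B (φ=+10.8°):
cos H₀ = −tan(+10.8°) tan(-21.600°) = 0.0755, H₀ = 1.4952 rad.
Bracket: H₀ sin φ sin δ + cos φ cos δ sin H₀ = 1.4952×0.18738×-0.36812 + 0.98229×0.92978×0.99714 = -0.103136 + 0.910702 = 0.807566.
Q̄ = (S₀/π) × [bracket] = (1361/π) × 0.807566 = 349.85 W/m².
Ratio Q̄_A / Q̄_B = 427.08 / 349.85 = 1.221.

Q̄_A / Q̄_B ≈ 1.22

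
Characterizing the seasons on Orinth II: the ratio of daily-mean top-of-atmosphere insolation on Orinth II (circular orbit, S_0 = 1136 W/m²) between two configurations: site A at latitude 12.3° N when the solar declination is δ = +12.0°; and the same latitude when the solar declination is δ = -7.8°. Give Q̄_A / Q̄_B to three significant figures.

— Configuration A (ϕ=+12.3°):
cos h₀ = −tan(+12.3°) tan(+12.000°) = -0.0463, h₀ = 1.6172 rad.
Bracket: h₀ sin ϕ sin δ + cos ϕ cos δ sin h₀ = 1.6172×0.21303×0.20791 + 0.97705×0.97815×0.99893 = 0.071628 + 0.954679 = 1.026307.
Q̄ = (S_0/π) × [bracket] = (1136/π) × 1.026307 = 371.11 W/m².
— Configuration B (ϕ=+12.3°):
cos h₀ = −tan(+12.3°) tan(-7.800°) = 0.0299, h₀ = 1.5409 rad.
Bracket: h₀ sin ϕ sin δ + cos ϕ cos δ sin h₀ = 1.5409×0.21303×-0.13572 + 0.97705×0.99075×0.99955 = -0.044551 + 0.967577 = 0.923026.
Q̄ = (S_0/π) × [bracket] = (1136/π) × 0.923026 = 333.77 W/m².
Ratio Q̄_A / Q̄_B = 371.11 / 333.77 = 1.112.

Q̄_A / Q̄_B ≈ 1.11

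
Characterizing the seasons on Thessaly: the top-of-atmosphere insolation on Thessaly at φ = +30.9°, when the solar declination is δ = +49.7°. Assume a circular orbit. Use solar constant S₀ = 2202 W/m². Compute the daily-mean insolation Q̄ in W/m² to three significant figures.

Q̄ ≈ 922 W/m²

cos H₀ = −tan(+30.9°) tan(+49.700°) = -0.7057, H₀ = 2.3542 rad.
Bracket: H₀ sin φ sin δ + cos φ cos δ sin H₀ = 2.3542×0.51354×0.76267 + 0.85806×0.64679×0.70850 = 0.922050 + 0.393207 = 1.315257.
Q̄ = (S₀/π) × [bracket] = (2202/π) × 1.315257 = 921.9 W/m².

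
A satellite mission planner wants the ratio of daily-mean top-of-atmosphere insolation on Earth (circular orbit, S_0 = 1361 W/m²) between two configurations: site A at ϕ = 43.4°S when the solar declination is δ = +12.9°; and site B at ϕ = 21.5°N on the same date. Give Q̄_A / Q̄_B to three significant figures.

— Configuration A (ϕ=-43.4°):
cos h₀ = −tan(-43.4°) tan(+12.900°) = 0.2166, h₀ = 1.3525 rad.
Bracket: h₀ sin ϕ sin δ + cos ϕ cos δ sin h₀ = 1.3525×-0.68709×0.22325 + 0.72657×0.97476×0.97626 = -0.207464 + 0.691418 = 0.483954.
Q̄ = (S_0/π) × [bracket] = (1361/π) × 0.483954 = 209.66 W/m².
— Configuration B (ϕ=+21.5°):
cos h₀ = −tan(+21.5°) tan(+12.900°) = -0.0902, h₀ = 1.6611 rad.
Bracket: h₀ sin ϕ sin δ + cos ϕ cos δ sin h₀ = 1.6611×0.36650×0.22325 + 0.93042×0.97476×0.99592 = 0.135913 + 0.903236 = 1.039149.
Q̄ = (S_0/π) × [bracket] = (1361/π) × 1.039149 = 450.18 W/m².
Ratio Q̄_A / Q̄_B = 209.66 / 450.18 = 0.4657.

Q̄_A / Q̄_B ≈ 0.466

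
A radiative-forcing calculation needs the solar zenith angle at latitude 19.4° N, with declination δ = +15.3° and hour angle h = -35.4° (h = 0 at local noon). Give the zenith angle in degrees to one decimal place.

cos θ_z = sin φ sin δ + cos φ cos δ cos h = 0.087648 + 0.741597 = 0.829245.
θ_z = arccos(0.829245) = 34.0°.

θ_z = 34.0°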